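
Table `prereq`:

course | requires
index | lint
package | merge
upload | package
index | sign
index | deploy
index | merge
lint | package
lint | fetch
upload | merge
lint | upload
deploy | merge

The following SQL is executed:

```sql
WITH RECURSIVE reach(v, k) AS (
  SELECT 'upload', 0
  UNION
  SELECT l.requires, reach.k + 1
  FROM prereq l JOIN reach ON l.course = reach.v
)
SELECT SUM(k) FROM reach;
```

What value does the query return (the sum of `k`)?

Base: (upload, k=0).
Iteration 1: edges from {upload} -> (merge, k=1), (package, k=1).
Iteration 2: edges from {merge,package} -> (merge, k=2).
Iteration 3: no outgoing edges from {merge}; recursion stops.
SUM(k) = 0 + 1 + 1 + 2 = 4.

4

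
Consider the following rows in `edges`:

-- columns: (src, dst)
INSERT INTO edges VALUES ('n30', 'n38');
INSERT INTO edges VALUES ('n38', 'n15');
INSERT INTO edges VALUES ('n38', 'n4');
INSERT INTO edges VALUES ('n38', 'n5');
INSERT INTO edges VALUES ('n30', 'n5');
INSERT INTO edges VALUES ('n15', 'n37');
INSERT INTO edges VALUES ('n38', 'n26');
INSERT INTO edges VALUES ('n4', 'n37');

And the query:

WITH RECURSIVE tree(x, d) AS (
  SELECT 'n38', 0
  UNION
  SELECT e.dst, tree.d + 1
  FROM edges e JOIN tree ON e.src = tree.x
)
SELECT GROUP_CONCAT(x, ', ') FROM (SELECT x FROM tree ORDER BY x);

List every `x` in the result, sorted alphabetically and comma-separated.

n15, n26, n37, n38, n4, n5

Base: (n38, d=0).
Iteration 1: edges from {n38} -> (n15, d=1), (n26, d=1), (n4, d=1), (n5, d=1).
Iteration 2: edges from {n15,n26,n4,n5} -> (n37, d=2). [UNION drops 1 duplicate row(s)]
Iteration 3: no outgoing edges from {n37}; recursion stops.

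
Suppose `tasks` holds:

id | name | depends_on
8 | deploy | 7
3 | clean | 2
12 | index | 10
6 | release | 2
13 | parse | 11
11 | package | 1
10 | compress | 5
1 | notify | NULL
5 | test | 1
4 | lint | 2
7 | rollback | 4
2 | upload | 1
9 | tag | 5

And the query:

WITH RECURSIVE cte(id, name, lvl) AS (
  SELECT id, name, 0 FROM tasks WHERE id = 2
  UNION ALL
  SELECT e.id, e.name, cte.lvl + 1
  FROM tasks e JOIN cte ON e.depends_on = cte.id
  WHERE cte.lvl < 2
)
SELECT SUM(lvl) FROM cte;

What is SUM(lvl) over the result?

5

Base: id=2 (upload) at lvl 0.
Iteration 1: rows with depends_on in {2} -> clean (id 3, lvl 1), lint (id 4, lvl 1), release (id 6, lvl 1).
Iteration 2: rows with depends_on in {3,4,6} -> rollback (id 7, lvl 2).
Iteration 3: lvl < 2 fails for all current rows; recursion stops.
SUM(lvl) = 0 + 1 + 1 + 1 + 2 = 5.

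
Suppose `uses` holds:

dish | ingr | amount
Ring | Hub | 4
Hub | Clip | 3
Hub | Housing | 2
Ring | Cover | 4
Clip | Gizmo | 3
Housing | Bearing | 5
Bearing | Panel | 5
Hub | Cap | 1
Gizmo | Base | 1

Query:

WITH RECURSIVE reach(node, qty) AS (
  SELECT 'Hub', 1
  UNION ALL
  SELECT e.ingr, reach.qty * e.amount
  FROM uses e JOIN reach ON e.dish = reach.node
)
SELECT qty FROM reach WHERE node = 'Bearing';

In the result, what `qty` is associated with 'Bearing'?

Base: (Hub, qty=1).
Iteration 1: components of {Hub} -> Cap = 1*1 = 1, Clip = 1*3 = 3, Housing = 1*2 = 2.
Iteration 2: components of {Cap,Clip,Housing} -> Bearing = 2*5 = 10, Gizmo = 3*3 = 9.
Iteration 3: components of {Bearing,Gizmo} -> Base = 9*1 = 9, Panel = 10*5 = 50.
Iteration 4: no further components; recursion stops.

10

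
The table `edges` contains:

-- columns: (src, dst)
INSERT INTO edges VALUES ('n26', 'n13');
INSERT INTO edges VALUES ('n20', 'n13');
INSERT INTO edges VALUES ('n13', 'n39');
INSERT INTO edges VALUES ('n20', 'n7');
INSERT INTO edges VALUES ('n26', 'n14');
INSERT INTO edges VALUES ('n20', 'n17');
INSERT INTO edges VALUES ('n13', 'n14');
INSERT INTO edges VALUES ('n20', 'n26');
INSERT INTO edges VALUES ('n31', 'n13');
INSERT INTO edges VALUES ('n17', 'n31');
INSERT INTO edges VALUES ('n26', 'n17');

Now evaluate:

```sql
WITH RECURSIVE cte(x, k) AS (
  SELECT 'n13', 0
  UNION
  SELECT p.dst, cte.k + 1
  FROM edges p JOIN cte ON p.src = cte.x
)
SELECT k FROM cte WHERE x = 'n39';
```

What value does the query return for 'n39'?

Base: (n13, k=0).
Iteration 1: edges from {n13} -> (n14, k=1), (n39, k=1).
Iteration 2: no outgoing edges from {n14,n39}; recursion stops.

1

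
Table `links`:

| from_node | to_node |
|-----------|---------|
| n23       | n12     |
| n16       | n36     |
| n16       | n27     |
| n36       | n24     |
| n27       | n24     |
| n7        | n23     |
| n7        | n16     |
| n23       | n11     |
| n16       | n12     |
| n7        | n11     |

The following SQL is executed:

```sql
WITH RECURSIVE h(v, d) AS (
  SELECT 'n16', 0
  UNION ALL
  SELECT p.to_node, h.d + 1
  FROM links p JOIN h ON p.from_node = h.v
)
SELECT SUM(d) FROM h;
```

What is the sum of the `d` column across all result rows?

7

Base: (n16, d=0).
Iteration 1: edges from {n16} -> (n12, d=1), (n27, d=1), (n36, d=1).
Iteration 2: edges from {n12,n27,n36} -> (n24, d=2) x2. [UNION ALL keeps all 2 new rows, including repeats]
Iteration 3: no outgoing edges from {n24}; recursion stops.
SUM(d) = 0 + 1 + 1 + 1 + 2 + 2 = 7.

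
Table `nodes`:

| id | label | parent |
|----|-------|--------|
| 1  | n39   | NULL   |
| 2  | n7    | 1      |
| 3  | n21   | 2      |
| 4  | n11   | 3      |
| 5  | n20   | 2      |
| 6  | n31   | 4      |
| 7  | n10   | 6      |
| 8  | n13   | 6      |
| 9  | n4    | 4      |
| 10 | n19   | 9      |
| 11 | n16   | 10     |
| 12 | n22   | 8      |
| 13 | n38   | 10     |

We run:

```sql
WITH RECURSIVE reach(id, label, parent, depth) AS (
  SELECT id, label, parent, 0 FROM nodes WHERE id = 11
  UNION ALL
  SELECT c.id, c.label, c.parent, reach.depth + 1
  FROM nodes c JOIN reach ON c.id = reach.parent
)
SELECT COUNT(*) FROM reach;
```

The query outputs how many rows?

7

Base: id=11 (n16), parent=10, depth 0.
Iteration 1: join on id=10 -> n19 (id 10, parent=9, depth 1).
Iteration 2: join on id=9 -> n4 (id 9, parent=4, depth 2).
Iteration 3: join on id=4 -> n11 (id 4, parent=3, depth 3).
Iteration 4: join on id=3 -> n21 (id 3, parent=2, depth 4).
Iteration 5: join on id=2 -> n7 (id 2, parent=1, depth 5).
Iteration 6: join on id=1 -> n39 (id 1, parent=NULL, depth 6).
Iteration 7: parent is NULL; no match; recursion stops.
Total rows emitted: 7.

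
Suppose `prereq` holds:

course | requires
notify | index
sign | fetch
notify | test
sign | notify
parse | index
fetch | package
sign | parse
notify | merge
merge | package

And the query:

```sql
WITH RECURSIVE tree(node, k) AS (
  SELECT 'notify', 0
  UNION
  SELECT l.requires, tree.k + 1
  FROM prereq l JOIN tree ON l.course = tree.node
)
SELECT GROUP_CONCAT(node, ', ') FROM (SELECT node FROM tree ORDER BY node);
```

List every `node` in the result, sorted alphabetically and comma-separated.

index, merge, notify, package, test

Base: (notify, k=0).
Iteration 1: edges from {notify} -> (index, k=1), (merge, k=1), (test, k=1).
Iteration 2: edges from {index,merge,test} -> (package, k=2).
Iteration 3: no outgoing edges from {package}; recursion stops.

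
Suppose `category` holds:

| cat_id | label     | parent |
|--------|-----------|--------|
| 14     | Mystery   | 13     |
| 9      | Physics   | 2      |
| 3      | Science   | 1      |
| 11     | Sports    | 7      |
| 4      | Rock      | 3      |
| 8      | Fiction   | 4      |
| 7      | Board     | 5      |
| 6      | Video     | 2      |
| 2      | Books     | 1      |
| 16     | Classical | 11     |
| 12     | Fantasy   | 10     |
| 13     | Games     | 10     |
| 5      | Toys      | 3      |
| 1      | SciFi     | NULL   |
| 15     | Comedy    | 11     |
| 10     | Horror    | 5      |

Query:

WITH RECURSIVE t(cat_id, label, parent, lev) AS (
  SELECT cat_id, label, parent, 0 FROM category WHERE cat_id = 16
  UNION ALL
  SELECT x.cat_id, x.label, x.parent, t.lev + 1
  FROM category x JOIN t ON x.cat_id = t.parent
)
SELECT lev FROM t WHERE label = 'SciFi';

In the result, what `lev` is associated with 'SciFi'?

5

Base: cat_id=16 (Classical), parent=11, lev 0.
Iteration 1: join on cat_id=11 -> Sports (id 11, parent=7, lev 1).
Iteration 2: join on cat_id=7 -> Board (id 7, parent=5, lev 2).
Iteration 3: join on cat_id=5 -> Toys (id 5, parent=3, lev 3).
Iteration 4: join on cat_id=3 -> Science (id 3, parent=1, lev 4).
Iteration 5: join on cat_id=1 -> SciFi (id 1, parent=NULL, lev 5).
Iteration 6: parent is NULL; no match; recursion stops.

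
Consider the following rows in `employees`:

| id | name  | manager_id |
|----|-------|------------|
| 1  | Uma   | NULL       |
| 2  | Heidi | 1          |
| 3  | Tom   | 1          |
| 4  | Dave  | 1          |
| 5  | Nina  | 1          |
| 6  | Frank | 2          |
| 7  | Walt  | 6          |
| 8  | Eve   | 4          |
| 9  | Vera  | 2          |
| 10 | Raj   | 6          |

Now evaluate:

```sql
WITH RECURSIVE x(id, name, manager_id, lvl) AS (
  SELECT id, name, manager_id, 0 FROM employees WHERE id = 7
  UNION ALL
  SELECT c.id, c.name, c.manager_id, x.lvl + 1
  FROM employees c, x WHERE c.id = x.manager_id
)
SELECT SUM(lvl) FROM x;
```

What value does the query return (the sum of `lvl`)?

Base: id=7 (Walt), manager_id=6, lvl 0.
Iteration 1: join on id=6 -> Frank (id 6, manager_id=2, lvl 1).
Iteration 2: join on id=2 -> Heidi (id 2, manager_id=1, lvl 2).
Iteration 3: join on id=1 -> Uma (id 1, manager_id=NULL, lvl 3).
Iteration 4: manager_id is NULL; no match; recursion stops.
SUM(lvl) = 0 + 1 + 2 + 3 = 6.

6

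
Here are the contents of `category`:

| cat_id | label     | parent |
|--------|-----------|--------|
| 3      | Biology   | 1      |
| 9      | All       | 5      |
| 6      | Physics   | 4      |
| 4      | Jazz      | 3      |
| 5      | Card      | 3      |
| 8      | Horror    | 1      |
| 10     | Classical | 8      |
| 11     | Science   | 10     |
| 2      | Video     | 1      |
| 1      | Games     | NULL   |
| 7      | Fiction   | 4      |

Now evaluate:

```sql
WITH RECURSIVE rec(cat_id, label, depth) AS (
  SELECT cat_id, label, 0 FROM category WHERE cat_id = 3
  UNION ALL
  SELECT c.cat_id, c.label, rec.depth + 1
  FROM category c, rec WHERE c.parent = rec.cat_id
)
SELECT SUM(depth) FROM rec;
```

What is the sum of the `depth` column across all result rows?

8

Base: cat_id=3 (Biology) at depth 0.
Iteration 1: rows with parent in {3} -> Jazz (id 4, depth 1), Card (id 5, depth 1).
Iteration 2: rows with parent in {4,5} -> Physics (id 6, depth 2), Fiction (id 7, depth 2), All (id 9, depth 2).
Iteration 3: no rows with parent in {6,7,9}; recursion stops.
SUM(depth) = 0 + 1 + 1 + 2 + 2 + 2 = 8.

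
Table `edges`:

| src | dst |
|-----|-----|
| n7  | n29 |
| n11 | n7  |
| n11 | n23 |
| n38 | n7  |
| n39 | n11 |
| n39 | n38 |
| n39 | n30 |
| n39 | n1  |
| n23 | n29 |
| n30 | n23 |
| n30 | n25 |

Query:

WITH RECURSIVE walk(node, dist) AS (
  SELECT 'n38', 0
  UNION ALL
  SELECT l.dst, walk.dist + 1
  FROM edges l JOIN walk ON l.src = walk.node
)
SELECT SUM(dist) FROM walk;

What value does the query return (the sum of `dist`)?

Base: (n38, dist=0).
Iteration 1: edges from {n38} -> (n7, dist=1).
Iteration 2: edges from {n7} -> (n29, dist=2).
Iteration 3: no outgoing edges from {n29}; recursion stops.
SUM(dist) = 0 + 1 + 2 = 3.

3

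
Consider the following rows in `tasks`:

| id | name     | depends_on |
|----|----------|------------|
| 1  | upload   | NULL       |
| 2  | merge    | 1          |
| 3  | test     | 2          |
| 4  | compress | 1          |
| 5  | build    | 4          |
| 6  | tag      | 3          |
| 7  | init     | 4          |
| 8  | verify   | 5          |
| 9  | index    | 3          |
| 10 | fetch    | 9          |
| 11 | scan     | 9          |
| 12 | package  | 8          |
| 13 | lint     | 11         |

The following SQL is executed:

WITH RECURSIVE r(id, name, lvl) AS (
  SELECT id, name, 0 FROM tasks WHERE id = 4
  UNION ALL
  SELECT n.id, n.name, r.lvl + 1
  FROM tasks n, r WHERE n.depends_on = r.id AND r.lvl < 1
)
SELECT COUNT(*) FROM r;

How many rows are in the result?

Base: id=4 (compress) at lvl 0.
Iteration 1: rows with depends_on in {4} -> build (id 5, lvl 1), init (id 7, lvl 1).
Iteration 2: lvl < 1 fails for all current rows; recursion stops.
Total rows emitted: 3.

3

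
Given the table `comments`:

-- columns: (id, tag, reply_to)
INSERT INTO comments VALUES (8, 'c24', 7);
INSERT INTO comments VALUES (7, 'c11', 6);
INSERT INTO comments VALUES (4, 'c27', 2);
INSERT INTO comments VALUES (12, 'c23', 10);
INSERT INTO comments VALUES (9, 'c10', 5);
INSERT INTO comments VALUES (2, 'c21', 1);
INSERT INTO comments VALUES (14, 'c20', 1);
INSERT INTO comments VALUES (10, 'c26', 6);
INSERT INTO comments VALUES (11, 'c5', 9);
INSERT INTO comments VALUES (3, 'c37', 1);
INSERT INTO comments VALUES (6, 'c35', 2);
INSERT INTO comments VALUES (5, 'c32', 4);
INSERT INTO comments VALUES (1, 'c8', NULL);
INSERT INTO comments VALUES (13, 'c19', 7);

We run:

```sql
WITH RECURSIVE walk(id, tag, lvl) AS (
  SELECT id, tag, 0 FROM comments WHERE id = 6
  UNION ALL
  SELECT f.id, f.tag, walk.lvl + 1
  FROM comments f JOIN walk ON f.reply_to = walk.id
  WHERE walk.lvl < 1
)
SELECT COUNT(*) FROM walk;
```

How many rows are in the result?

Base: id=6 (c35) at lvl 0.
Iteration 1: rows with reply_to in {6} -> c11 (id 7, lvl 1), c26 (id 10, lvl 1).
Iteration 2: lvl < 1 fails for all current rows; recursion stops.
Total rows emitted: 3.

3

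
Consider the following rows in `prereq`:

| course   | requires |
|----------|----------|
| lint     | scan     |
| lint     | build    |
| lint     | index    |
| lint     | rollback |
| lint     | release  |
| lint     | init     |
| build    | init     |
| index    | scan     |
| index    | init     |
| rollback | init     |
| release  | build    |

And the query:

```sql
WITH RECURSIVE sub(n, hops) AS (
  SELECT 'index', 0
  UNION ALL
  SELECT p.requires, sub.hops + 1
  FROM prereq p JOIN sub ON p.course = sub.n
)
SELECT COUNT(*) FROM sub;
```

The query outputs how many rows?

3

Base: (index, hops=0).
Iteration 1: edges from {index} -> (init, hops=1), (scan, hops=1).
Iteration 2: no outgoing edges from {init,scan}; recursion stops.
Total rows emitted: 3.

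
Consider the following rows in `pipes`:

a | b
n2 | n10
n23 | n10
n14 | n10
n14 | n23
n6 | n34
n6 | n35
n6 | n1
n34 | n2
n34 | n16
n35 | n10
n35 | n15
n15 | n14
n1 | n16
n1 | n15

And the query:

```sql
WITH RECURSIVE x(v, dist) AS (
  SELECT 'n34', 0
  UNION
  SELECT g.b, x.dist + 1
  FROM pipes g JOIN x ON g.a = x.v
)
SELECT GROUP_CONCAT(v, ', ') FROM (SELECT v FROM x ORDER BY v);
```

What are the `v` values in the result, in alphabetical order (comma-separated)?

n10, n16, n2, n34

Base: (n34, dist=0).
Iteration 1: edges from {n34} -> (n16, dist=1), (n2, dist=1).
Iteration 2: edges from {n16,n2} -> (n10, dist=2).
Iteration 3: no outgoing edges from {n10}; recursion stops.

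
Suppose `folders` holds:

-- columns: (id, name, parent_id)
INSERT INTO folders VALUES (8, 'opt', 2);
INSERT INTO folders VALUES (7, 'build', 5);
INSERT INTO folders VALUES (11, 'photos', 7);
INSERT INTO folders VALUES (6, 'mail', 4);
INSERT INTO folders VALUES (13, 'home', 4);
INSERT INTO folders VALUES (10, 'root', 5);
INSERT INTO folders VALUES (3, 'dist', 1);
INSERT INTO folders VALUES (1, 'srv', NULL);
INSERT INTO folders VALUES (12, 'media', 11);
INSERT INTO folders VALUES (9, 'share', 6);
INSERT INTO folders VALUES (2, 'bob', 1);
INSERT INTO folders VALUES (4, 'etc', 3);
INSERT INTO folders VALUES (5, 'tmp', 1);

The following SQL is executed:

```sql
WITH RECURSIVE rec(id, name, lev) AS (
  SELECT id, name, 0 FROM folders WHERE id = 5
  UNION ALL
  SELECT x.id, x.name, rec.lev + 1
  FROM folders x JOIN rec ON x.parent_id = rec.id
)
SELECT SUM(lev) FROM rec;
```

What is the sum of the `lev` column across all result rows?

7

Base: id=5 (tmp) at lev 0.
Iteration 1: rows with parent_id in {5} -> build (id 7, lev 1), root (id 10, lev 1).
Iteration 2: rows with parent_id in {7,10} -> photos (id 11, lev 2).
Iteration 3: rows with parent_id in {11} -> media (id 12, lev 3).
Iteration 4: no rows with parent_id in {12}; recursion stops.
SUM(lev) = 0 + 1 + 1 + 2 + 3 = 7.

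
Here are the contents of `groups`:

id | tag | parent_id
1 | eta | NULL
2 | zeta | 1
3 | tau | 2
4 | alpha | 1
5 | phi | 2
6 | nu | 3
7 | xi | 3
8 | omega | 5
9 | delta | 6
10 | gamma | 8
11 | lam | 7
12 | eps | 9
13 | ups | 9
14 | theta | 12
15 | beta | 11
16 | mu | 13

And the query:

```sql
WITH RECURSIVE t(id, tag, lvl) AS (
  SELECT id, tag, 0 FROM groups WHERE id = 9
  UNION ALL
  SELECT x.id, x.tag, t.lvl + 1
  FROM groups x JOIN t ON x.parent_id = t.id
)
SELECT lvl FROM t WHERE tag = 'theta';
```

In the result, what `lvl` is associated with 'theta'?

Base: id=9 (delta) at lvl 0.
Iteration 1: rows with parent_id in {9} -> eps (id 12, lvl 1), ups (id 13, lvl 1).
Iteration 2: rows with parent_id in {12,13} -> theta (id 14, lvl 2), mu (id 16, lvl 2).
Iteration 3: no rows with parent_id in {14,16}; recursion stops.

2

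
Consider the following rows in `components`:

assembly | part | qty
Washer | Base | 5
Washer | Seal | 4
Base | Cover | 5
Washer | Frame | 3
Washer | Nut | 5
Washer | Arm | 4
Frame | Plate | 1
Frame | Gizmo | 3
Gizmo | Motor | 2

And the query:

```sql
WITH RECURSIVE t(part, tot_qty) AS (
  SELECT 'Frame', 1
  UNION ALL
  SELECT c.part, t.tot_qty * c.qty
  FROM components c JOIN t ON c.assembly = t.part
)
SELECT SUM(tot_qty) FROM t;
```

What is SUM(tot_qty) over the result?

11

Base: (Frame, tot_qty=1).
Iteration 1: components of {Frame} -> Gizmo = 1*3 = 3, Plate = 1*1 = 1.
Iteration 2: components of {Gizmo,Plate} -> Motor = 3*2 = 6.
Iteration 3: no further components; recursion stops.
SUM(tot_qty) = 1 + 1 + 3 + 6 = 11.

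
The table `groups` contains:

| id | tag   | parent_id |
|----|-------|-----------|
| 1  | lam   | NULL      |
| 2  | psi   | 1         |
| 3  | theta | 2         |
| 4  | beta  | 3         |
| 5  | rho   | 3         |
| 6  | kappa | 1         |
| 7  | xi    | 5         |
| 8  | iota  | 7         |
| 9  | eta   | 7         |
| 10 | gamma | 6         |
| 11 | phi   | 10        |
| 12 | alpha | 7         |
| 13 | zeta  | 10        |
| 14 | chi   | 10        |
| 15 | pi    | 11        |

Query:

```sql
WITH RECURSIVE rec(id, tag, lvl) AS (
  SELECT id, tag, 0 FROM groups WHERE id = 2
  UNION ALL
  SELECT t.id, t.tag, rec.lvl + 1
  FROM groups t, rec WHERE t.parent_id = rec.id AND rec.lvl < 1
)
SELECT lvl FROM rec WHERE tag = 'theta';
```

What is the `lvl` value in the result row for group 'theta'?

Base: id=2 (psi) at lvl 0.
Iteration 1: rows with parent_id in {2} -> theta (id 3, lvl 1).
Iteration 2: lvl < 1 fails for all current rows; recursion stops.

1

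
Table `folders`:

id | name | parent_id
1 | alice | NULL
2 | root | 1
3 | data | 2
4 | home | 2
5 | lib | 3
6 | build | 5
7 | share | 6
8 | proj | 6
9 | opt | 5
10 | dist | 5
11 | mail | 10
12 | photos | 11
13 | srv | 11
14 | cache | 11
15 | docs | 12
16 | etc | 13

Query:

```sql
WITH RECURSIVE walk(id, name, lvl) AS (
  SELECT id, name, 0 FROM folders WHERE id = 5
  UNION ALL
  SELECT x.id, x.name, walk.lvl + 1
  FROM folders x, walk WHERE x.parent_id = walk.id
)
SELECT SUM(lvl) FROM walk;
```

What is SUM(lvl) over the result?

Base: id=5 (lib) at lvl 0.
Iteration 1: rows with parent_id in {5} -> build (id 6, lvl 1), opt (id 9, lvl 1), dist (id 10, lvl 1).
Iteration 2: rows with parent_id in {6,9,10} -> share (id 7, lvl 2), proj (id 8, lvl 2), mail (id 11, lvl 2).
Iteration 3: rows with parent_id in {7,8,11} -> photos (id 12, lvl 3), srv (id 13, lvl 3), cache (id 14, lvl 3).
Iteration 4: rows with parent_id in {12,13,14} -> docs (id 15, lvl 4), etc (id 16, lvl 4).
Iteration 5: no rows with parent_id in {15,16}; recursion stops.
SUM(lvl) = 0 + 1 + 1 + 1 + 2 + 2 + 2 + 3 + 3 + 3 + 4 + 4 = 26.

26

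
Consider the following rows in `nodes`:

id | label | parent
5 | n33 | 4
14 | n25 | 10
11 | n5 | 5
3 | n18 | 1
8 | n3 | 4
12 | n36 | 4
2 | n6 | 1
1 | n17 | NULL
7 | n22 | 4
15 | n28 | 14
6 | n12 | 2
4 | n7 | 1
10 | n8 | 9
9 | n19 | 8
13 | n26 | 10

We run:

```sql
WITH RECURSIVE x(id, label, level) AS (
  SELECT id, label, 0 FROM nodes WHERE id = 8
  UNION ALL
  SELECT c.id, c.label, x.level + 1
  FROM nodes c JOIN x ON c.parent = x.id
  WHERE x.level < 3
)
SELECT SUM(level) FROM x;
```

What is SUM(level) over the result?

9

Base: id=8 (n3) at level 0.
Iteration 1: rows with parent in {8} -> n19 (id 9, level 1).
Iteration 2: rows with parent in {9} -> n8 (id 10, level 2).
Iteration 3: rows with parent in {10} -> n26 (id 13, level 3), n25 (id 14, level 3).
Iteration 4: level < 3 fails for all current rows; recursion stops.
SUM(level) = 0 + 1 + 2 + 3 + 3 = 9.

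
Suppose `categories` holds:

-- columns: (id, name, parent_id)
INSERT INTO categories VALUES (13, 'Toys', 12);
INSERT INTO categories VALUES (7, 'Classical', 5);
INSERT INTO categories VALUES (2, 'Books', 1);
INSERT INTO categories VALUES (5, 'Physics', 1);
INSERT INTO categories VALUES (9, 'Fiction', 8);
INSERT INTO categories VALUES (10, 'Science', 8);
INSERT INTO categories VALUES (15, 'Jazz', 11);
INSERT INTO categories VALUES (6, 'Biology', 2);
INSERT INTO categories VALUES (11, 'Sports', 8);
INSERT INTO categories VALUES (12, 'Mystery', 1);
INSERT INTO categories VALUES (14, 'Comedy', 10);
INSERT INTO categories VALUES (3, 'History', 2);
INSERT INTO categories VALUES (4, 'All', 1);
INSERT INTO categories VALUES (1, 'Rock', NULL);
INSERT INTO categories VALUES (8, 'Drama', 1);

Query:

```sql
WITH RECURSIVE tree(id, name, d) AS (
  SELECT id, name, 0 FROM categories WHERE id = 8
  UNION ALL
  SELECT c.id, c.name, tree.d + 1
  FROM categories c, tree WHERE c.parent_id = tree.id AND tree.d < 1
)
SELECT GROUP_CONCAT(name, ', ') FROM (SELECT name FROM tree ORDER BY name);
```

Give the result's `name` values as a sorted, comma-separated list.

Drama, Fiction, Science, Sports

Base: id=8 (Drama) at d 0.
Iteration 1: rows with parent_id in {8} -> Fiction (id 9, d 1), Science (id 10, d 1), Sports (id 11, d 1).
Iteration 2: d < 1 fails for all current rows; recursion stops.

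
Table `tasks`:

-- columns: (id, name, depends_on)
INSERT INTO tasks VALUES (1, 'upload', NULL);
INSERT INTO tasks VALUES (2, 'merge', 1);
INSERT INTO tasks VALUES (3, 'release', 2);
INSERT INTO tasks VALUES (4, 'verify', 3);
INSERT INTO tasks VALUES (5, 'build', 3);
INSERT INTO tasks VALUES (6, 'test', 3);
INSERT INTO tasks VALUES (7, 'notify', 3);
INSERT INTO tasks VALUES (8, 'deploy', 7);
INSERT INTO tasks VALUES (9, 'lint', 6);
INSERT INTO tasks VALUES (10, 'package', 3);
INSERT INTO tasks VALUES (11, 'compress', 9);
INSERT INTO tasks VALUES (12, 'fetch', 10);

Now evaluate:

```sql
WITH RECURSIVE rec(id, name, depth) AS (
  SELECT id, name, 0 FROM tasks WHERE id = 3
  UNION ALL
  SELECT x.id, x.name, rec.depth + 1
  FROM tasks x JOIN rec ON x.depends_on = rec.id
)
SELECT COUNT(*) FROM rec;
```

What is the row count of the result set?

10

Base: id=3 (release) at depth 0.
Iteration 1: rows with depends_on in {3} -> verify (id 4, depth 1), build (id 5, depth 1), test (id 6, depth 1), notify (id 7, depth 1), package (id 10, depth 1).
Iteration 2: rows with depends_on in {4,5,6,7,10} -> deploy (id 8, depth 2), lint (id 9, depth 2), fetch (id 12, depth 2).
Iteration 3: rows with depends_on in {8,9,12} -> compress (id 11, depth 3).
Iteration 4: no rows with depends_on in {11}; recursion stops.
Total rows emitted: 10.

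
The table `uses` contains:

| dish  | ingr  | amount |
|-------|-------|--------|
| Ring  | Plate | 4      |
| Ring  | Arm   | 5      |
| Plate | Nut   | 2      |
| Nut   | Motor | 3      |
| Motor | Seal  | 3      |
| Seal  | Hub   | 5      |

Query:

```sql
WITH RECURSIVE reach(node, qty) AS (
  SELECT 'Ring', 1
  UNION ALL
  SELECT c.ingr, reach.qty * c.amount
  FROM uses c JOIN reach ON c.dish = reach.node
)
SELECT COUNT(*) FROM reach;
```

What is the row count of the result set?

7

Base: (Ring, qty=1).
Iteration 1: components of {Ring} -> Arm = 1*5 = 5, Plate = 1*4 = 4.
Iteration 2: components of {Arm,Plate} -> Nut = 4*2 = 8.
Iteration 3: components of {Nut} -> Motor = 8*3 = 24.
Iteration 4: components of {Motor} -> Seal = 24*3 = 72.
Iteration 5: components of {Seal} -> Hub = 72*5 = 360.
Iteration 6: no further components; recursion stops.
Total rows emitted: 7.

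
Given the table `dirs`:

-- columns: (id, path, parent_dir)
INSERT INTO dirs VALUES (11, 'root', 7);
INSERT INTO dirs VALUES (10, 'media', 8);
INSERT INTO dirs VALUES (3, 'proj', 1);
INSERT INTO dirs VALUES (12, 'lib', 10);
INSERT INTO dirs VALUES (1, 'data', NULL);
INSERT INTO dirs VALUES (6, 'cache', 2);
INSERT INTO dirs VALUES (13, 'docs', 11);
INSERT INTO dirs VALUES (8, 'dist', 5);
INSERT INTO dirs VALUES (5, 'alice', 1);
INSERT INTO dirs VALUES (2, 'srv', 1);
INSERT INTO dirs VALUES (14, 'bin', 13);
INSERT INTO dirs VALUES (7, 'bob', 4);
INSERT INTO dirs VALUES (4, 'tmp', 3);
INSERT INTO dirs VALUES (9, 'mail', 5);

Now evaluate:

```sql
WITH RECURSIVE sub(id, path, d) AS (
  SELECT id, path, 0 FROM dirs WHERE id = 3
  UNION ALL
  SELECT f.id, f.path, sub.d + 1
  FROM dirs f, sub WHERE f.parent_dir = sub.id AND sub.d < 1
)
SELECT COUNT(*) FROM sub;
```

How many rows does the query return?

Base: id=3 (proj) at d 0.
Iteration 1: rows with parent_dir in {3} -> tmp (id 4, d 1).
Iteration 2: d < 1 fails for all current rows; recursion stops.
Total rows emitted: 2.

2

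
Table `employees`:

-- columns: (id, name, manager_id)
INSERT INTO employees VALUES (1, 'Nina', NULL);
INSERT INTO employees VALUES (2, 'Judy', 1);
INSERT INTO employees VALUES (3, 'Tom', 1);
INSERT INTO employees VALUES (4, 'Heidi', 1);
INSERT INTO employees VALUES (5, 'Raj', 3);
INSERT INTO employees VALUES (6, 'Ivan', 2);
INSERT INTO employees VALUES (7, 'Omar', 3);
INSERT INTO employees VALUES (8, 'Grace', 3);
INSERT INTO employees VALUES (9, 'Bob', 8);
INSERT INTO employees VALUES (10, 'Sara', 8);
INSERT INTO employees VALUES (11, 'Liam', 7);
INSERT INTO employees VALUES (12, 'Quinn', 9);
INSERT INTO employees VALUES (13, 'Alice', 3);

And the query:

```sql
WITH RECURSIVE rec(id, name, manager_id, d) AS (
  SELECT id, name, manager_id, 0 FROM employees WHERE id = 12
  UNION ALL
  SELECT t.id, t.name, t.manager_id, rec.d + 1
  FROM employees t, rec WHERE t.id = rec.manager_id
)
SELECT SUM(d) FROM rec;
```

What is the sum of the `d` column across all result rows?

10

Base: id=12 (Quinn), manager_id=9, d 0.
Iteration 1: join on id=9 -> Bob (id 9, manager_id=8, d 1).
Iteration 2: join on id=8 -> Grace (id 8, manager_id=3, d 2).
Iteration 3: join on id=3 -> Tom (id 3, manager_id=1, d 3).
Iteration 4: join on id=1 -> Nina (id 1, manager_id=NULL, d 4).
Iteration 5: manager_id is NULL; no match; recursion stops.
SUM(d) = 0 + 1 + 2 + 3 + 4 = 10.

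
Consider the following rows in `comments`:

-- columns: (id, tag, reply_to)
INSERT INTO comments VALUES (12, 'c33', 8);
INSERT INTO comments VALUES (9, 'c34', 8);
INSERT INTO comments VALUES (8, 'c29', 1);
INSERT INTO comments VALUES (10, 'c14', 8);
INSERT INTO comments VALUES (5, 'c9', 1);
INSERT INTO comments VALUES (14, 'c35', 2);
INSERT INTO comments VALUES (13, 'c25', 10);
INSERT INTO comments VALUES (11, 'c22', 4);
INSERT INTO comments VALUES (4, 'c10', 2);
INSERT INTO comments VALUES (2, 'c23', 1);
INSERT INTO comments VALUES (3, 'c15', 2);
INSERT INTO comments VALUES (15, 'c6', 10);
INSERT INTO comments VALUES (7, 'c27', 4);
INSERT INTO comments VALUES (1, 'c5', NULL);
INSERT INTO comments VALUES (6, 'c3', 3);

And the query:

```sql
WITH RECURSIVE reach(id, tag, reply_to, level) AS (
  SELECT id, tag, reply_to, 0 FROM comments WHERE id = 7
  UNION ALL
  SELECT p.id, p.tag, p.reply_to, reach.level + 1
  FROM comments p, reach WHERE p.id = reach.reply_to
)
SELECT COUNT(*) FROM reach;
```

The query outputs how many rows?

4

Base: id=7 (c27), reply_to=4, level 0.
Iteration 1: join on id=4 -> c10 (id 4, reply_to=2, level 1).
Iteration 2: join on id=2 -> c23 (id 2, reply_to=1, level 2).
Iteration 3: join on id=1 -> c5 (id 1, reply_to=NULL, level 3).
Iteration 4: reply_to is NULL; no match; recursion stops.
Total rows emitted: 4.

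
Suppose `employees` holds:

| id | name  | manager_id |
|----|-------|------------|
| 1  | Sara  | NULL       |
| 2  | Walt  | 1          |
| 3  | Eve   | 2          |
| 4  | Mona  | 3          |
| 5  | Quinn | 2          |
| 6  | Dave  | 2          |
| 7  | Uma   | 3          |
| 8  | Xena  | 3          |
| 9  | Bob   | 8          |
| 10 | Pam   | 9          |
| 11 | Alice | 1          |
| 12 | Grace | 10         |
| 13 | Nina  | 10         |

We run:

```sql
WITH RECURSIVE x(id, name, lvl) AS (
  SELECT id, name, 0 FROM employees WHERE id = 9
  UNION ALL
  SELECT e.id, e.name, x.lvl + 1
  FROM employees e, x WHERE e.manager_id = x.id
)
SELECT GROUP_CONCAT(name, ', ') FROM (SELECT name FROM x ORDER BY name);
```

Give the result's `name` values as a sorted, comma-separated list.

Base: id=9 (Bob) at lvl 0.
Iteration 1: rows with manager_id in {9} -> Pam (id 10, lvl 1).
Iteration 2: rows with manager_id in {10} -> Grace (id 12, lvl 2), Nina (id 13, lvl 2).
Iteration 3: no rows with manager_id in {12,13}; recursion stops.

Bob, Grace, Nina, Pam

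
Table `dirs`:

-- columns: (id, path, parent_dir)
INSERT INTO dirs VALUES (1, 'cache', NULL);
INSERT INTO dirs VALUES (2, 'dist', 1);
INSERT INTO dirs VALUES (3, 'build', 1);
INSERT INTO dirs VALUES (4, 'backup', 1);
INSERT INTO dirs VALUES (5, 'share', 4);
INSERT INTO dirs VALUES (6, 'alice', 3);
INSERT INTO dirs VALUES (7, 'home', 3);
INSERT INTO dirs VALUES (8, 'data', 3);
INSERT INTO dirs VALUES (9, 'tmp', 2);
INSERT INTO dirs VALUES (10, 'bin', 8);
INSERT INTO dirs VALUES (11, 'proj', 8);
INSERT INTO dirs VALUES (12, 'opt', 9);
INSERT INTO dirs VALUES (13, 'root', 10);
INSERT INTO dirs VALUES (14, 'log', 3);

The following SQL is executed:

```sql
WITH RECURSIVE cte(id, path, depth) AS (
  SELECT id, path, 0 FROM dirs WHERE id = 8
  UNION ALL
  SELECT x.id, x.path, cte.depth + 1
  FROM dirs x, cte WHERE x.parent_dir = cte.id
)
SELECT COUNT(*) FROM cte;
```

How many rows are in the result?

4

Base: id=8 (data) at depth 0.
Iteration 1: rows with parent_dir in {8} -> bin (id 10, depth 1), proj (id 11, depth 1).
Iteration 2: rows with parent_dir in {10,11} -> root (id 13, depth 2).
Iteration 3: no rows with parent_dir in {13}; recursion stops.
Total rows emitted: 4.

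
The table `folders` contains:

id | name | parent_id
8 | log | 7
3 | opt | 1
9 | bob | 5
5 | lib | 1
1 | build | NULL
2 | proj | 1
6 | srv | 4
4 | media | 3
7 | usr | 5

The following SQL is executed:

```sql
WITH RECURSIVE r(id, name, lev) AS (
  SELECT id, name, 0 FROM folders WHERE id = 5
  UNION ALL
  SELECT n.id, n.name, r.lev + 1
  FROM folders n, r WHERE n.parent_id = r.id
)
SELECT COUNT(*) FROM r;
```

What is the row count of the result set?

4

Base: id=5 (lib) at lev 0.
Iteration 1: rows with parent_id in {5} -> usr (id 7, lev 1), bob (id 9, lev 1).
Iteration 2: rows with parent_id in {7,9} -> log (id 8, lev 2).
Iteration 3: no rows with parent_id in {8}; recursion stops.
Total rows emitted: 4.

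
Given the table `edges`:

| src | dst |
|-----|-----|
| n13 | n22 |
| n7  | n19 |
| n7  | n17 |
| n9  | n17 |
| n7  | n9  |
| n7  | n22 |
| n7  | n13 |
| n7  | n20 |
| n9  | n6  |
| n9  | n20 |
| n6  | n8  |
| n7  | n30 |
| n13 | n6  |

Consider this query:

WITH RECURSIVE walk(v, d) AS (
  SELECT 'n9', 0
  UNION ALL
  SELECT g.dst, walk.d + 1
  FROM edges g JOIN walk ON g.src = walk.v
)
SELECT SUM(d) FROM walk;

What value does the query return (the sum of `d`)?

5

Base: (n9, d=0).
Iteration 1: edges from {n9} -> (n17, d=1), (n20, d=1), (n6, d=1).
Iteration 2: edges from {n17,n20,n6} -> (n8, d=2).
Iteration 3: no outgoing edges from {n8}; recursion stops.
SUM(d) = 0 + 1 + 1 + 1 + 2 = 5.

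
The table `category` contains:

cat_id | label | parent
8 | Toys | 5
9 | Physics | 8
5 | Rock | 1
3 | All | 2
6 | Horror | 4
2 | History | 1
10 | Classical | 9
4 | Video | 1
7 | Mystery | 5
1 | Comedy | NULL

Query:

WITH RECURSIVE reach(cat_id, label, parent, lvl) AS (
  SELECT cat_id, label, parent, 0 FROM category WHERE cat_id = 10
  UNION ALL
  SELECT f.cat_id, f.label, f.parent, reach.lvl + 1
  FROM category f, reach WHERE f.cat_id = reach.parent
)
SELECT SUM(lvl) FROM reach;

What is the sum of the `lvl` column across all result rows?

Base: cat_id=10 (Classical), parent=9, lvl 0.
Iteration 1: join on cat_id=9 -> Physics (id 9, parent=8, lvl 1).
Iteration 2: join on cat_id=8 -> Toys (id 8, parent=5, lvl 2).
Iteration 3: join on cat_id=5 -> Rock (id 5, parent=1, lvl 3).
Iteration 4: join on cat_id=1 -> Comedy (id 1, parent=NULL, lvl 4).
Iteration 5: parent is NULL; no match; recursion stops.
SUM(lvl) = 0 + 1 + 2 + 3 + 4 = 10.

10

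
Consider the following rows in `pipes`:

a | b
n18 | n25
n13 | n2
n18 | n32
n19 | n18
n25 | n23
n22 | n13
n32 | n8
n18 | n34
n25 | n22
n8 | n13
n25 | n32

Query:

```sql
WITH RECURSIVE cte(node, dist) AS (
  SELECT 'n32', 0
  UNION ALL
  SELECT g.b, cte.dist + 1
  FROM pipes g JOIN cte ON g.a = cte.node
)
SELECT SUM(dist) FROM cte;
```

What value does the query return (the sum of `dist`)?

Base: (n32, dist=0).
Iteration 1: edges from {n32} -> (n8, dist=1).
Iteration 2: edges from {n8} -> (n13, dist=2).
Iteration 3: edges from {n13} -> (n2, dist=3).
Iteration 4: no outgoing edges from {n2}; recursion stops.
SUM(dist) = 0 + 1 + 2 + 3 = 6.

6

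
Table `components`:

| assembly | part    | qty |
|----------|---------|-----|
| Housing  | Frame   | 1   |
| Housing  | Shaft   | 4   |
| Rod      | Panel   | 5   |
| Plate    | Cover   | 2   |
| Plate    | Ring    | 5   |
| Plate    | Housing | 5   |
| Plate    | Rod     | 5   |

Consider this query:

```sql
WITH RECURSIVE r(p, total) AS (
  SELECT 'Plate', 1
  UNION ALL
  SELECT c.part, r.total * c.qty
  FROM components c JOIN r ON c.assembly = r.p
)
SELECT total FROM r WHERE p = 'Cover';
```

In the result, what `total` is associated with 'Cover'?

Base: (Plate, total=1).
Iteration 1: components of {Plate} -> Cover = 1*2 = 2, Housing = 1*5 = 5, Ring = 1*5 = 5, Rod = 1*5 = 5.
Iteration 2: components of {Cover,Housing,Ring,Rod} -> Frame = 5*1 = 5, Panel = 5*5 = 25, Shaft = 5*4 = 20.
Iteration 3: no further components; recursion stops.

2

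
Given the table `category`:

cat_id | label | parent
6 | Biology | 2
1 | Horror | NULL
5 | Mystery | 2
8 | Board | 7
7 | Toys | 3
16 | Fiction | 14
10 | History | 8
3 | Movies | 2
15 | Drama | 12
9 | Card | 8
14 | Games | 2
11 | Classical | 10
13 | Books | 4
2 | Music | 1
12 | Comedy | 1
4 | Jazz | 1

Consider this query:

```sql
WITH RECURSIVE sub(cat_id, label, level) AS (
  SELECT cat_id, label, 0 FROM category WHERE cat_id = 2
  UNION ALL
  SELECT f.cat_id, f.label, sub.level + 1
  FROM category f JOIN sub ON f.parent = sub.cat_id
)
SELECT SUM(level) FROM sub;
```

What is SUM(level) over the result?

Base: cat_id=2 (Music) at level 0.
Iteration 1: rows with parent in {2} -> Movies (id 3, level 1), Mystery (id 5, level 1), Biology (id 6, level 1), Games (id 14, level 1).
Iteration 2: rows with parent in {3,5,6,14} -> Toys (id 7, level 2), Fiction (id 16, level 2).
Iteration 3: rows with parent in {7,16} -> Board (id 8, level 3).
Iteration 4: rows with parent in {8} -> Card (id 9, level 4), History (id 10, level 4).
Iteration 5: rows with parent in {9,10} -> Classical (id 11, level 5).
Iteration 6: no rows with parent in {11}; recursion stops.
SUM(level) = 0 + 1 + 1 + 1 + 1 + 2 + 2 + 3 + 4 + 4 + 5 = 24.

24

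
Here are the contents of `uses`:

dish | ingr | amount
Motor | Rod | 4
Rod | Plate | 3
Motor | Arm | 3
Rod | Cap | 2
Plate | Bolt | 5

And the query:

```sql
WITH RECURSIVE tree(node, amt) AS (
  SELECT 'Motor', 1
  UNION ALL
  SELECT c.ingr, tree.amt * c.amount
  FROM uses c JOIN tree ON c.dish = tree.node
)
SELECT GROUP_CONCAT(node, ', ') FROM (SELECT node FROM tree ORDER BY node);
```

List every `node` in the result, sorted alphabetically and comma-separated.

Arm, Bolt, Cap, Motor, Plate, Rod

Base: (Motor, amt=1).
Iteration 1: components of {Motor} -> Arm = 1*3 = 3, Rod = 1*4 = 4.
Iteration 2: components of {Arm,Rod} -> Cap = 4*2 = 8, Plate = 4*3 = 12.
Iteration 3: components of {Cap,Plate} -> Bolt = 12*5 = 60.
Iteration 4: no further components; recursion stops.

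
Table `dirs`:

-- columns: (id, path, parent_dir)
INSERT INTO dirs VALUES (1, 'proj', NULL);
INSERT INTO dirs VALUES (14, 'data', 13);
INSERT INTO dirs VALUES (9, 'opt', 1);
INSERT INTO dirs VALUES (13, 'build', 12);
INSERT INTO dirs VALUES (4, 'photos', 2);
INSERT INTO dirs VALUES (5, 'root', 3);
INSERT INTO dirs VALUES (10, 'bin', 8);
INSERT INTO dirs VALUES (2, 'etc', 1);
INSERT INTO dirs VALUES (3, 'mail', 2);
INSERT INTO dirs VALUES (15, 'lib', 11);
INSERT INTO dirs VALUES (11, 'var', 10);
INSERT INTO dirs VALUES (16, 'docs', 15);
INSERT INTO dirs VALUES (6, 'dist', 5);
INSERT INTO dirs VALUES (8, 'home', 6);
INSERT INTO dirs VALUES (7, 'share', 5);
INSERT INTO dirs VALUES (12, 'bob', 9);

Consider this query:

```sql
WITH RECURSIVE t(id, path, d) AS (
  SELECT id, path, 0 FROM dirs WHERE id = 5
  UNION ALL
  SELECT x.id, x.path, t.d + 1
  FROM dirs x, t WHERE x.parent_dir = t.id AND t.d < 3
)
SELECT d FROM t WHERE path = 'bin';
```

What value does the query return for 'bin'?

3

Base: id=5 (root) at d 0.
Iteration 1: rows with parent_dir in {5} -> dist (id 6, d 1), share (id 7, d 1).
Iteration 2: rows with parent_dir in {6,7} -> home (id 8, d 2).
Iteration 3: rows with parent_dir in {8} -> bin (id 10, d 3).
Iteration 4: d < 3 fails for all current rows; recursion stops.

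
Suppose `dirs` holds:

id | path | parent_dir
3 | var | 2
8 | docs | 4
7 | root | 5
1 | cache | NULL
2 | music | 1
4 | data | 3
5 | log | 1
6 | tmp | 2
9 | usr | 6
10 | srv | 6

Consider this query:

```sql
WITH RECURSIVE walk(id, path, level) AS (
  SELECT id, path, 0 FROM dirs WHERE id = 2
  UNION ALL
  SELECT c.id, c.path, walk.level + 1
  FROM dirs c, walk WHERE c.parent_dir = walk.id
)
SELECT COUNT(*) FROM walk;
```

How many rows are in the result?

7

Base: id=2 (music) at level 0.
Iteration 1: rows with parent_dir in {2} -> var (id 3, level 1), tmp (id 6, level 1).
Iteration 2: rows with parent_dir in {3,6} -> data (id 4, level 2), usr (id 9, level 2), srv (id 10, level 2).
Iteration 3: rows with parent_dir in {4,9,10} -> docs (id 8, level 3).
Iteration 4: no rows with parent_dir in {8}; recursion stops.
Total rows emitted: 7.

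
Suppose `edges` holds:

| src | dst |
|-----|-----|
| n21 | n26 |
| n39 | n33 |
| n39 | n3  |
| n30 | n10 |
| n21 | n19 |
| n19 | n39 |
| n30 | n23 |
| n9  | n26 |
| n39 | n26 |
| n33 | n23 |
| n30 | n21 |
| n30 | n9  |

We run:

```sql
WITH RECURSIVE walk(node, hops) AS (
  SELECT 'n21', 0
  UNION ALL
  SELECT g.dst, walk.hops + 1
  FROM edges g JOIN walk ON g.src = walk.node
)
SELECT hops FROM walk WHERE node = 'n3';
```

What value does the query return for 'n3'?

Base: (n21, hops=0).
Iteration 1: edges from {n21} -> (n19, hops=1), (n26, hops=1).
Iteration 2: edges from {n19,n26} -> (n39, hops=2).
Iteration 3: edges from {n39} -> (n26, hops=3), (n3, hops=3), (n33, hops=3).
Iteration 4: edges from {n26,n3,n33} -> (n23, hops=4).
Iteration 5: no outgoing edges from {n23}; recursion stops.

3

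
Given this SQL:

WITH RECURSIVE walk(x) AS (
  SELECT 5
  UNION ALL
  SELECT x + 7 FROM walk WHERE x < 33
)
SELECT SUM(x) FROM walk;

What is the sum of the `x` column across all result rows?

Base: x=5.
Iteration 1: 5 < 33 holds -> x = 5 + 7 = 12.
Iteration 2: 12 < 33 holds -> x = 12 + 7 = 19.
Iteration 3: 19 < 33 holds -> x = 19 + 7 = 26.
Iteration 4: 26 < 33 holds -> x = 26 + 7 = 33.
Iteration 5: 33 < 33 fails; recursion stops.
SUM(x) = 5 + 12 + 19 + 26 + 33 = 95.

95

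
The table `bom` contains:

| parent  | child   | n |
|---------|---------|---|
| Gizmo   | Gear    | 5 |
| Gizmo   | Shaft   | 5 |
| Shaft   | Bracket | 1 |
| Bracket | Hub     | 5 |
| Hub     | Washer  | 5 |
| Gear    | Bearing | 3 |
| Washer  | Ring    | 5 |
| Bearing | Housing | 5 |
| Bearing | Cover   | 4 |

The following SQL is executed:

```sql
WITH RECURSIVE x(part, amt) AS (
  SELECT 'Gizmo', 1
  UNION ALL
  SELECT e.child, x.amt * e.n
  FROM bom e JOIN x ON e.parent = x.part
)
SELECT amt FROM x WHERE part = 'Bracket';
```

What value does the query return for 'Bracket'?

Base: (Gizmo, amt=1).
Iteration 1: components of {Gizmo} -> Gear = 1*5 = 5, Shaft = 1*5 = 5.
Iteration 2: components of {Gear,Shaft} -> Bearing = 5*3 = 15, Bracket = 5*1 = 5.
Iteration 3: components of {Bearing,Bracket} -> Cover = 15*4 = 60, Housing = 15*5 = 75, Hub = 5*5 = 25.
Iteration 4: components of {Cover,Housing,Hub} -> Washer = 25*5 = 125.
Iteration 5: components of {Washer} -> Ring = 125*5 = 625.
Iteration 6: no further components; recursion stops.

5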